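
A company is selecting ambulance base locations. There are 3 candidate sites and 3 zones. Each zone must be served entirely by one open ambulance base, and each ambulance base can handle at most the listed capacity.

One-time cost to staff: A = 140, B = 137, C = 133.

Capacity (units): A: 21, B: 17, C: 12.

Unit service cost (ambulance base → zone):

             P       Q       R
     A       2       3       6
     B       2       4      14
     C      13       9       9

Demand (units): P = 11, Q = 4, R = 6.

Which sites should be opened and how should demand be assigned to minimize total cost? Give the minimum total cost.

Minimum total cost: 210

Open {A}: P→A 2·11=22, Q→A 3·4=12, R→A 6·6=36.
Loads: A carries 21/21. Service 70; fixed 140; total 210.
Next best feasible plan costs 343.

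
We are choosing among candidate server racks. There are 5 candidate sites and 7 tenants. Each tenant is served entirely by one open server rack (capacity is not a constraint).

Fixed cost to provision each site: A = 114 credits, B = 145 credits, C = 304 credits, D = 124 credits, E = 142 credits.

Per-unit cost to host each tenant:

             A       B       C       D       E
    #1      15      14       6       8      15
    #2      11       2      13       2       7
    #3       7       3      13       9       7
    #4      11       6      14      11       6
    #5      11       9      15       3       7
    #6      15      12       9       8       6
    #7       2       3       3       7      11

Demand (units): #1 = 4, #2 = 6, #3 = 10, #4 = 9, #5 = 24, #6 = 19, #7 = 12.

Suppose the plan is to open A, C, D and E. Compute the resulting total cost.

Total cost: 1054

Each tenant is assigned to its cheapest site among the open ones.
{A, C, D, E}: #1→C 6·4=24, #2→D 2·6=12, #3→A 7·10=70, #4→E 6·9=54, #5→D 3·24=72, #6→E 6·19=114, #7→A 2·12=24. Service 370; fixed 684; total 1054.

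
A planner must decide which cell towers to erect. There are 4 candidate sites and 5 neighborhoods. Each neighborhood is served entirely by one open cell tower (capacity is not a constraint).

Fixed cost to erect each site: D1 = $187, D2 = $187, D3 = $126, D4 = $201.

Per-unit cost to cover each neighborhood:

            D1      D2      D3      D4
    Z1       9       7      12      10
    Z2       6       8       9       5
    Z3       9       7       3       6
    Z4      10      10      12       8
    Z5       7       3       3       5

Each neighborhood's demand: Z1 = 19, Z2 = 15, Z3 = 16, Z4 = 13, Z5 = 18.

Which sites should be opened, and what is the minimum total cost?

Open D2 only; minimum total cost 736.

For any fixed open set, each neighborhood goes to its cheapest open site; total = fixed + service.
{D2}: Z1→D2 7·19=133, Z2→D2 8·15=120, Z3→D2 7·16=112, Z4→D2 10·13=130, Z5→D2 3·18=54. Service 549; fixed 187; total 736.
{D3}: service 621 + fixed 126 = 747
{D4}: Z1→D4 10·19=190, Z2→D4 5·15=75, Z3→D4 6·16=96, Z4→D4 8·13=104, Z5→D4 5·18=90. Service 555; fixed 201; total 756.
{D1, D2, D3, D4}: Z1→D2 7·19=133, Z2→D4 5·15=75, Z3→D3 3·16=48, Z4→D4 8·13=104, Z5→D2 3·18=54. Service 414; fixed 701; total 1115.
(All 15 nonempty subsets were checked; D2 only is lowest.)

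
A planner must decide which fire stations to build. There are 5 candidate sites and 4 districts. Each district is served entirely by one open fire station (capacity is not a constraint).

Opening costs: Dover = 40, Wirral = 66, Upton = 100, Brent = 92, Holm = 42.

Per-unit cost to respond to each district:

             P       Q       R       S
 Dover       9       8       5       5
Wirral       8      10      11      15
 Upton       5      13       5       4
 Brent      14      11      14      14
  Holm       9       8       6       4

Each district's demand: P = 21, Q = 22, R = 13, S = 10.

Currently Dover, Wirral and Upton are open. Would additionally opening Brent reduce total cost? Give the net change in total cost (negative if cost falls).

Current service cost with {Dover, Wirral, Upton}: 386.
Adding Brent: each district re-picks its cheapest; new service cost 386, saving 0.
Extra fixed cost: 92. Net change = 92 − 0 = 92.
(Totals: 592 → 684.)

No — net change +92 (cost rises by 92).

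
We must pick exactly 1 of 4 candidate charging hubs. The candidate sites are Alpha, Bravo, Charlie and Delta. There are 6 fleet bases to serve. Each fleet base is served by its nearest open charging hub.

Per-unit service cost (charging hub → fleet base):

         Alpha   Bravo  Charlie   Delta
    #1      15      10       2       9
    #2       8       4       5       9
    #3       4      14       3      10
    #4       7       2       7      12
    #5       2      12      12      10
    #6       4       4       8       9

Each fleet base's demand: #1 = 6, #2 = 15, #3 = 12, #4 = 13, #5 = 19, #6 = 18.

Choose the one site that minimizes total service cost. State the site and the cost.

Choose Alpha only; total service cost 459.

With exactly 1 open, each fleet base uses its cheapest among the chosen.
{Alpha}: #1→Alpha 15·6=90, #2→Alpha 8·15=120, #3→Alpha 4·12=48, #4→Alpha 7·13=91, #5→Alpha 2·19=38, #6→Alpha 4·18=72. Service cost 459.
{Charlie}: service cost 586
{Bravo}: service cost 614
Among all 4 size-1 choices, {Alpha} is lowest.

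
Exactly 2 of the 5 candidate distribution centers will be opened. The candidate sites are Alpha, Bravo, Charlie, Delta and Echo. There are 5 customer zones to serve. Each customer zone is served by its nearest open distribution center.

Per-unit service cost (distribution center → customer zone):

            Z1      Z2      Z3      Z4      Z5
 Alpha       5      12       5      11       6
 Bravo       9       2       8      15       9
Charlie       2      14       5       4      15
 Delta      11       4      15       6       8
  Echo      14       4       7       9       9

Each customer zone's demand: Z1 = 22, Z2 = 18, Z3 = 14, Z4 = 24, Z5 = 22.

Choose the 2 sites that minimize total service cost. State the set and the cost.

Choose Bravo and Charlie; total service cost 444.

With exactly 2 open, each customer zone uses its cheapest among the chosen.
{Bravo, Charlie}: Z1→Charlie 2·22=44, Z2→Bravo 2·18=36, Z3→Charlie 5·14=70, Z4→Charlie 4·24=96, Z5→Bravo 9·22=198. Service cost 444.
{Charlie, Delta}: service cost 458
{Charlie, Echo}: service cost 480
Among all 10 size-2 choices, {Bravo, Charlie} is lowest.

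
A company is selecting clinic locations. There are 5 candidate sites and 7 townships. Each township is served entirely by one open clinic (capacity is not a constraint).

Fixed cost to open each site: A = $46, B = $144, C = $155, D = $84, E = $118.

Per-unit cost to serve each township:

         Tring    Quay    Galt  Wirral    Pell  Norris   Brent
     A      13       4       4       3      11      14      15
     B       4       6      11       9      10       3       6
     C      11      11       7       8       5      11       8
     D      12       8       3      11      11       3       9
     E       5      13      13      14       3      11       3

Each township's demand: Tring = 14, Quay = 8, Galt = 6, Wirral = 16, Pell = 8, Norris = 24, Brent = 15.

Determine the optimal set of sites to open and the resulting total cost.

For any fixed open set, each township goes to its cheapest open site; total = fixed + service.
{A, D, E}: Tring→E 5·14=70, Quay→A 4·8=32, Galt→D 3·6=18, Wirral→A 3·16=48, Pell→E 3·8=24, Norris→D 3·24=72, Brent→E 3·15=45. Service 309; fixed 248; total 557.
{A, B}: service 402 + fixed 190 = 592
{A, B, E}: Tring→B 4·14=56, Quay→A 4·8=32, Galt→A 4·6=24, Wirral→A 3·16=48, Pell→E 3·8=24, Norris→B 3·24=72, Brent→E 3·15=45. Service 301; fixed 308; total 609.
{A, B, C, D, E}: service 295 + fixed 547 = 842
No other subset beats 557.

Open A, D and E; minimum total cost 557.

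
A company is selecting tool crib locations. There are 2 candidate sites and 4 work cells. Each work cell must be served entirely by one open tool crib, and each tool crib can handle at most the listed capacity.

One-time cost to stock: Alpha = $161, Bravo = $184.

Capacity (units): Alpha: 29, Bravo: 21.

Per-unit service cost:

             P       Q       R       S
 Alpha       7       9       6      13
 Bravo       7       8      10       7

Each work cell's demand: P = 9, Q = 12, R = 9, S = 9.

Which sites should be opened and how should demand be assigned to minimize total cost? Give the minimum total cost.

Open {Alpha, Bravo}: P→Alpha 7·9=63, Q→Bravo 8·12=96, R→Alpha 6·9=54, S→Bravo 7·9=63.
Loads: Alpha carries 18/29, Bravo carries 21/21. Service 276; fixed 345; total 621.
Next best feasible plan costs 633.

Minimum total cost: 621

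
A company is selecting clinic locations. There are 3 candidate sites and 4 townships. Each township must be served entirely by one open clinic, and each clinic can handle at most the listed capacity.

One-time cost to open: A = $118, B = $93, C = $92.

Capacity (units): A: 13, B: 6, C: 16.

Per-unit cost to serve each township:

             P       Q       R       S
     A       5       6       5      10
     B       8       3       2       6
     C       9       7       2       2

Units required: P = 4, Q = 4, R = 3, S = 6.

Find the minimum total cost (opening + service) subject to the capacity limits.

Minimum total cost: 251

Open {B, C}: P→C 9·4=36, Q→B 3·4=12, R→C 2·3=6, S→C 2·6=12.
Loads: B carries 4/6, C carries 13/16. Service 66; fixed 185; total 251.
Next best feasible plan costs 263.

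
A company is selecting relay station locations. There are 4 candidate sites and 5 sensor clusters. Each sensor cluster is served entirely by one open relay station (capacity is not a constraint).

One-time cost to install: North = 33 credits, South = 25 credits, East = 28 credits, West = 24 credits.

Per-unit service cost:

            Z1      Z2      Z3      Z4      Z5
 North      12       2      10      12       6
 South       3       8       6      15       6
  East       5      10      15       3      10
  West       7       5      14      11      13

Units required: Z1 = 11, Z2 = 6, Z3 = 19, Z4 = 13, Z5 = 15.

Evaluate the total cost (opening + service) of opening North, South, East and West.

Each sensor cluster is assigned to its cheapest site among the open ones.
{North, South, East, West}: Z1→South 3·11=33, Z2→North 2·6=12, Z3→South 6·19=114, Z4→East 3·13=39, Z5→North 6·15=90. Service 288; fixed 110; total 398.

Total cost: 398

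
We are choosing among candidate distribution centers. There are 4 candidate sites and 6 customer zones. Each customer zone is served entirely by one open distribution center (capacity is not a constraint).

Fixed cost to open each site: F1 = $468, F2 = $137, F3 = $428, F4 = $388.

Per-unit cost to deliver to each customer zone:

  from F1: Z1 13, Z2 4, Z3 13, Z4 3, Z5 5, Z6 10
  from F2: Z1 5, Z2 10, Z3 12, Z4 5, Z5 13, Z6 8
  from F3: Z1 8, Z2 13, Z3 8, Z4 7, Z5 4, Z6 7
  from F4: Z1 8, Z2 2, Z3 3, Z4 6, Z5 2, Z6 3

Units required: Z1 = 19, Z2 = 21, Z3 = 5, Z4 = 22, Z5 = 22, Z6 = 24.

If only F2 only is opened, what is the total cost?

Total cost: 1090

Each customer zone is assigned to its cheapest site among the open ones.
{F2}: Z1→F2 5·19=95, Z2→F2 10·21=210, Z3→F2 12·5=60, Z4→F2 5·22=110, Z5→F2 13·22=286, Z6→F2 8·24=192. Service 953; fixed 137; total 1090.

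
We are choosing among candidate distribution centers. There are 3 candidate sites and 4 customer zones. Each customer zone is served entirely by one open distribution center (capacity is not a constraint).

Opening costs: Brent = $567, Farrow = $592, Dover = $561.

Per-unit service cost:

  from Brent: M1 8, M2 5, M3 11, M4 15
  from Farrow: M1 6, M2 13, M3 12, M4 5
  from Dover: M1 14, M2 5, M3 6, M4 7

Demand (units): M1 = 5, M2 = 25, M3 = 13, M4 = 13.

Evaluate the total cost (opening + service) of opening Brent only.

Each customer zone is assigned to its cheapest site among the open ones.
{Brent}: M1→Brent 8·5=40, M2→Brent 5·25=125, M3→Brent 11·13=143, M4→Brent 15·13=195. Service 503; fixed 567; total 1070.

Total cost: 1070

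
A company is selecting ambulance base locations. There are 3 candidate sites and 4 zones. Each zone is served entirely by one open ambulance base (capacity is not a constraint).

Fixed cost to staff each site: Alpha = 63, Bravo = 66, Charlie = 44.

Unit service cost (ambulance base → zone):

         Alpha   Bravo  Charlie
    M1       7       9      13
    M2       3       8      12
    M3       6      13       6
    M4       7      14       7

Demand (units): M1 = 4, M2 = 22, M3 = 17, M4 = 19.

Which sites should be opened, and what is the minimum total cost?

Open Alpha only; minimum total cost 392.

For any fixed open set, each zone goes to its cheapest open site; total = fixed + service.
{Alpha}: M1→Alpha 7·4=28, M2→Alpha 3·22=66, M3→Alpha 6·17=102, M4→Alpha 7·19=133. Service 329; fixed 63; total 392.
{Alpha, Charlie}: M1→Alpha 7·4=28, M2→Alpha 3·22=66, M3→Alpha 6·17=102, M4→Alpha 7·19=133. Service 329; fixed 107; total 436.
{Alpha, Bravo}: M1→Alpha 7·4=28, M2→Alpha 3·22=66, M3→Alpha 6·17=102, M4→Alpha 7·19=133. Service 329; fixed 129; total 458.
{Alpha, Bravo, Charlie}: service 329 + fixed 173 = 502
No other subset beats 392.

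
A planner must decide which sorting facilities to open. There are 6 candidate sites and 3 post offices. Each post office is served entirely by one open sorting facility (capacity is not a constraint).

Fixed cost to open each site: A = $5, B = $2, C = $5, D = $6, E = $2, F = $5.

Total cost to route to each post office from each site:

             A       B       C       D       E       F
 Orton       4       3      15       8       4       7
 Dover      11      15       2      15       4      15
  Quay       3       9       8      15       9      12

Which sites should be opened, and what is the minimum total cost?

Open A and E; minimum total cost 18.

For any fixed open set, each post office goes to its cheapest open site; total = fixed + service.
{A, E}: Orton→A 4, Dover→E 4, Quay→A 3. Service 11; fixed 7; total 18.
{A, B, E}: service 10 + fixed 9 = 19
{A, C}: service 9 + fixed 10 = 19
{A, B, C, D, E, F}: Orton→B 3, Dover→C 2, Quay→A 3. Service 8; fixed 25; total 33.
No other subset beats 18.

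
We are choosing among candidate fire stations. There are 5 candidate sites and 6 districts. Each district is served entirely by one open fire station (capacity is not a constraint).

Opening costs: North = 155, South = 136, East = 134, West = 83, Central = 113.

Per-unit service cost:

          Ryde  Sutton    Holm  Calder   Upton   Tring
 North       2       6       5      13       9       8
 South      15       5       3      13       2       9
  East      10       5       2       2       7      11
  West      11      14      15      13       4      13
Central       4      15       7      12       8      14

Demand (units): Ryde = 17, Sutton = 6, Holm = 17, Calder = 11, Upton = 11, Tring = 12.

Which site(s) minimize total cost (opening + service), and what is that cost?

For any fixed open set, each district goes to its cheapest open site; total = fixed + service.
{North, East}: Ryde→North 2·17=34, Sutton→East 5·6=30, Holm→East 2·17=34, Calder→East 2·11=22, Upton→East 7·11=77, Tring→North 8·12=96. Service 293; fixed 289; total 582.
{East}: Ryde→East 10·17=170, Sutton→East 5·6=30, Holm→East 2·17=34, Calder→East 2·11=22, Upton→East 7·11=77, Tring→East 11·12=132. Service 465; fixed 134; total 599.
{East, Central}: Ryde→Central 4·17=68, Sutton→East 5·6=30, Holm→East 2·17=34, Calder→East 2·11=22, Upton→East 7·11=77, Tring→East 11·12=132. Service 363; fixed 247; total 610.
{North, South, East, West, Central}: Ryde→North 2·17=34, Sutton→South 5·6=30, Holm→East 2·17=34, Calder→East 2·11=22, Upton→South 2·11=22, Tring→North 8·12=96. Service 238; fixed 621; total 859.
No other subset beats 582.

Open North and East; minimum total cost 582.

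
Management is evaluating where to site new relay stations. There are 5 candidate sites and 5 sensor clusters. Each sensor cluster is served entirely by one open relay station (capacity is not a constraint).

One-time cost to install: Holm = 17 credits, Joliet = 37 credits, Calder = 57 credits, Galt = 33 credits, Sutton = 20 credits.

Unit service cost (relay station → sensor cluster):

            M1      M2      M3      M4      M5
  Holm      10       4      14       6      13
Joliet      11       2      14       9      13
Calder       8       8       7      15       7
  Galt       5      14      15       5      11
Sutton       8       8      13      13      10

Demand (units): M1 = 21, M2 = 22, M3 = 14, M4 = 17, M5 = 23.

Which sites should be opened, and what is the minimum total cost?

For any fixed open set, each sensor cluster goes to its cheapest open site; total = fixed + service.
{Joliet, Calder, Galt}: M1→Galt 5·21=105, M2→Joliet 2·22=44, M3→Calder 7·14=98, M4→Galt 5·17=85, M5→Calder 7·23=161. Service 493; fixed 127; total 620.
{Holm, Joliet, Calder, Galt}: service 493 + fixed 144 = 637
{Joliet, Calder, Galt, Sutton}: service 493 + fixed 147 = 640
{Holm, Joliet, Calder, Galt, Sutton}: service 493 + fixed 164 = 657
No other subset beats 620.

Open Joliet, Calder and Galt; minimum total cost 620.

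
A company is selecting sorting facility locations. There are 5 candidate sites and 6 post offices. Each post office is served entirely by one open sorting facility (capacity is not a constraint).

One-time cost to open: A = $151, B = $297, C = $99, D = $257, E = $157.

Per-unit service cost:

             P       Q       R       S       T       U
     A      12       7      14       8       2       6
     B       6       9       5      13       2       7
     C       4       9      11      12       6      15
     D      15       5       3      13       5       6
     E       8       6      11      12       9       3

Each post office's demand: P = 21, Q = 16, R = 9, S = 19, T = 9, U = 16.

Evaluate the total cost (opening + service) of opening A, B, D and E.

Total cost: 1313

Each post office is assigned to its cheapest site among the open ones.
{A, B, D, E}: P→B 6·21=126, Q→D 5·16=80, R→D 3·9=27, S→A 8·19=152, T→A 2·9=18, U→E 3·16=48. Service 451; fixed 862; total 1313.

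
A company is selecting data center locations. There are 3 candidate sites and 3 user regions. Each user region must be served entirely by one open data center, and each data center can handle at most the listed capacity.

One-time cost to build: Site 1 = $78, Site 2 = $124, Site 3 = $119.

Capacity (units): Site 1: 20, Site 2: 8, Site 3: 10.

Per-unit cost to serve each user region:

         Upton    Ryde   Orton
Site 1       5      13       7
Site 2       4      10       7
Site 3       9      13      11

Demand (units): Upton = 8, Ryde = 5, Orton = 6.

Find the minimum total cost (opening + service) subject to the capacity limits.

Minimum total cost: 225

Open {Site 1}: Upton→Site 1 5·8=40, Ryde→Site 1 13·5=65, Orton→Site 1 7·6=42.
Loads: Site 1 carries 19/20. Service 147; fixed 78; total 225.
Next best feasible plan costs 334.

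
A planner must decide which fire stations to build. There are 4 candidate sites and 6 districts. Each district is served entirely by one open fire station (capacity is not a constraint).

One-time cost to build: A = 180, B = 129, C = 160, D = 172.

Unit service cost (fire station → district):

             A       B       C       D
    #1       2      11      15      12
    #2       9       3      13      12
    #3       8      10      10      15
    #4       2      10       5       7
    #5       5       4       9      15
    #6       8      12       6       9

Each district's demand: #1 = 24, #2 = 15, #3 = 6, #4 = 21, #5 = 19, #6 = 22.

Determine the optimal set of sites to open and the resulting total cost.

Open A only; minimum total cost 724.

For any fixed open set, each district goes to its cheapest open site; total = fixed + service.
{A}: #1→A 2·24=48, #2→A 9·15=135, #3→A 8·6=48, #4→A 2·21=42, #5→A 5·19=95, #6→A 8·22=176. Service 544; fixed 180; total 724.
{A, B}: service 435 + fixed 309 = 744
{A, C}: #1→A 2·24=48, #2→A 9·15=135, #3→A 8·6=48, #4→A 2·21=42, #5→A 5·19=95, #6→C 6·22=132. Service 500; fixed 340; total 840.
{A, B, C, D}: #1→A 2·24=48, #2→B 3·15=45, #3→A 8·6=48, #4→A 2·21=42, #5→B 4·19=76, #6→C 6·22=132. Service 391; fixed 641; total 1032.
No other subset beats 724.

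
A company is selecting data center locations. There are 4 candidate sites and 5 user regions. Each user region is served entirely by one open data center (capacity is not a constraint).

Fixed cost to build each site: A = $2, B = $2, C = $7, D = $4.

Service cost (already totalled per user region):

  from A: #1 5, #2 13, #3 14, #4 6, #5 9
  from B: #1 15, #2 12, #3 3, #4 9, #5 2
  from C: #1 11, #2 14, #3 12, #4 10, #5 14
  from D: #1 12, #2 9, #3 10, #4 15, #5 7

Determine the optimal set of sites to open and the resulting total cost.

Open A and B; minimum total cost 32.

For any fixed open set, each user region goes to its cheapest open site; total = fixed + service.
{A, B}: #1→A 5, #2→B 12, #3→B 3, #4→A 6, #5→B 2. Service 28; fixed 4; total 32.
{A, B, D}: #1→A 5, #2→D 9, #3→B 3, #4→A 6, #5→B 2. Service 25; fixed 8; total 33.
{A, B, C}: #1→A 5, #2→B 12, #3→B 3, #4→A 6, #5→B 2. Service 28; fixed 11; total 39.
{A, B, C, D}: service 25 + fixed 15 = 40
No other subset beats 32.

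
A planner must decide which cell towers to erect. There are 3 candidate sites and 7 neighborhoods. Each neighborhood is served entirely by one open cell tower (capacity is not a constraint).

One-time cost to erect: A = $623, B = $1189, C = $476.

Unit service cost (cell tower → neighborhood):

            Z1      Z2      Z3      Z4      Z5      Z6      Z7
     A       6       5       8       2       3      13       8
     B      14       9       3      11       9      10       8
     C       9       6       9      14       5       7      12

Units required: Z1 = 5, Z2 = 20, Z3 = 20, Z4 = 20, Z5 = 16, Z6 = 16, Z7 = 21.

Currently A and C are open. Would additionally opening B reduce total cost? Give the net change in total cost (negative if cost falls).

Current service cost with {A, C}: 658.
Adding B: each neighborhood re-picks its cheapest; new service cost 558, saving 100.
Extra fixed cost: 1189. Net change = 1189 − 100 = 1089.
(Totals: 1757 → 2846.)

No — net change +1089 (cost rises by 1089).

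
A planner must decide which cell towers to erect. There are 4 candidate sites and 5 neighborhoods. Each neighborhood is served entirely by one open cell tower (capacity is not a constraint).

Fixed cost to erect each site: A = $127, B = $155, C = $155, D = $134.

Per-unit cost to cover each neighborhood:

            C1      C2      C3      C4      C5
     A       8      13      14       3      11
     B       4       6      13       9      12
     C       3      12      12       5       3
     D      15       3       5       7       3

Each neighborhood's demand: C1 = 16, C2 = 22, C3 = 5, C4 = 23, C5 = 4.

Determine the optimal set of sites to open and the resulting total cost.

For any fixed open set, each neighborhood goes to its cheapest open site; total = fixed + service.
{C, D}: C1→C 3·16=48, C2→D 3·22=66, C3→D 5·5=25, C4→C 5·23=115, C5→C 3·4=12. Service 266; fixed 289; total 555.
{A, D}: service 300 + fixed 261 = 561
{B, D}: C1→B 4·16=64, C2→D 3·22=66, C3→D 5·5=25, C4→D 7·23=161, C5→D 3·4=12. Service 328; fixed 289; total 617.
{A, B, C, D}: service 220 + fixed 571 = 791
(All 15 nonempty subsets were checked; C and D is lowest.)

Open C and D; minimum total cost 555.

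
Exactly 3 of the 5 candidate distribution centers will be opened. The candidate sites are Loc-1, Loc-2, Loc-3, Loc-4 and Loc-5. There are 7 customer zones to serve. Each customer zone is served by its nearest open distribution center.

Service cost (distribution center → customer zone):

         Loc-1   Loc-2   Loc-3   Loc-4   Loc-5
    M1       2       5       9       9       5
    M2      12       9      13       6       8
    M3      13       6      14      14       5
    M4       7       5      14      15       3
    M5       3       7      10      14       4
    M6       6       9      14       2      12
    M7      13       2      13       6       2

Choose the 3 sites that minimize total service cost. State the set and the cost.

Choose Loc-1, Loc-4 and Loc-5; total service cost 23.

With exactly 3 open, each customer zone uses its cheapest among the chosen.
{Loc-1, Loc-4, Loc-5}: M1→Loc-1 2, M2→Loc-4 6, M3→Loc-5 5, M4→Loc-5 3, M5→Loc-1 3, M6→Loc-4 2, M7→Loc-5 2. Service cost 23.
{Loc-1, Loc-2, Loc-4}: service cost 26
{Loc-2, Loc-4, Loc-5}: service cost 27
Among all 10 size-3 choices, {Loc-1, Loc-4, Loc-5} is lowest.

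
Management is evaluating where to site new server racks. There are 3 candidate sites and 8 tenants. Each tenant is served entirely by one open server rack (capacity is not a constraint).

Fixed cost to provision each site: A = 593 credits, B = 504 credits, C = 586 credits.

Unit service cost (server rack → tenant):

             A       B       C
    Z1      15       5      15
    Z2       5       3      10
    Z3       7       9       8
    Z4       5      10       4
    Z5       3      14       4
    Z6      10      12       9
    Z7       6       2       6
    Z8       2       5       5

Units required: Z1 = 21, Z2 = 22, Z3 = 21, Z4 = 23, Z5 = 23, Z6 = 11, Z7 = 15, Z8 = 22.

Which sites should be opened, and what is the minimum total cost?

For any fixed open set, each tenant goes to its cheapest open site; total = fixed + service.
{A}: Z1→A 15·21=315, Z2→A 5·22=110, Z3→A 7·21=147, Z4→A 5·23=115, Z5→A 3·23=69, Z6→A 10·11=110, Z7→A 6·15=90, Z8→A 2·22=44. Service 1000; fixed 593; total 1593.
{B}: service 1184 + fixed 504 = 1688
{C}: Z1→C 15·21=315, Z2→C 10·22=220, Z3→C 8·21=168, Z4→C 4·23=92, Z5→C 4·23=92, Z6→C 9·11=99, Z7→C 6·15=90, Z8→C 5·22=110. Service 1186; fixed 586; total 1772.
{A, B, C}: service 652 + fixed 1683 = 2335
No other subset beats 1593.

Open A only; minimum total cost 1593.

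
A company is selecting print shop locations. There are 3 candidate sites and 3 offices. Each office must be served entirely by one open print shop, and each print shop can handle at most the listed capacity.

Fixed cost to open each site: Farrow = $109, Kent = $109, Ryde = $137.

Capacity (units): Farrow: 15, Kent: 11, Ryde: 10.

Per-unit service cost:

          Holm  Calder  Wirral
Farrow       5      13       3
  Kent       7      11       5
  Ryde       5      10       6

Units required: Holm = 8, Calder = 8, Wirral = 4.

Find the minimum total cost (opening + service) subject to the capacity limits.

Minimum total cost: 358

Open {Farrow, Kent}: Holm→Farrow 5·8=40, Calder→Kent 11·8=88, Wirral→Farrow 3·4=12.
Loads: Farrow carries 12/15, Kent carries 8/11. Service 140; fixed 218; total 358.
Next best feasible plan costs 378.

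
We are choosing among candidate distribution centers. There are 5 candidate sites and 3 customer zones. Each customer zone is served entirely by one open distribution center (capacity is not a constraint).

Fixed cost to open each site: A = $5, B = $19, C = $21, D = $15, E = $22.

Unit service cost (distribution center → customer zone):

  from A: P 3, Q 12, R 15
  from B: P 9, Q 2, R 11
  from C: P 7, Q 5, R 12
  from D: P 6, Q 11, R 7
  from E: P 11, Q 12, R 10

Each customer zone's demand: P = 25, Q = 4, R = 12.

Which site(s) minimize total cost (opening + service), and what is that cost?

For any fixed open set, each customer zone goes to its cheapest open site; total = fixed + service.
{A, B, D}: P→A 3·25=75, Q→B 2·4=8, R→D 7·12=84. Service 167; fixed 39; total 206.
{A, C, D}: P→A 3·25=75, Q→C 5·4=20, R→D 7·12=84. Service 179; fixed 41; total 220.
{A, D}: P→A 3·25=75, Q→D 11·4=44, R→D 7·12=84. Service 203; fixed 20; total 223.
{A, B, C, D, E}: service 167 + fixed 82 = 249
No other subset beats 206.

Open A, B and D; minimum total cost 206.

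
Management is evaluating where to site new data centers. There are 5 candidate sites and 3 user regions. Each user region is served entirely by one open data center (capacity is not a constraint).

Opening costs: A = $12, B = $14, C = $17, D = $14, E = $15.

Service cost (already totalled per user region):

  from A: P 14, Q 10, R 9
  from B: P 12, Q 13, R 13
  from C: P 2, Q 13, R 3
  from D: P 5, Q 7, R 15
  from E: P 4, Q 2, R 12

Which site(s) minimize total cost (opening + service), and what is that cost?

For any fixed open set, each user region goes to its cheapest open site; total = fixed + service.
{E}: P→E 4, Q→E 2, R→E 12. Service 18; fixed 15; total 33.
{C}: P→C 2, Q→C 13, R→C 3. Service 18; fixed 17; total 35.
{C, E}: service 7 + fixed 32 = 39
{A, B, C, D, E}: service 7 + fixed 72 = 79
No other subset beats 33.

Open E only; minimum total cost 33.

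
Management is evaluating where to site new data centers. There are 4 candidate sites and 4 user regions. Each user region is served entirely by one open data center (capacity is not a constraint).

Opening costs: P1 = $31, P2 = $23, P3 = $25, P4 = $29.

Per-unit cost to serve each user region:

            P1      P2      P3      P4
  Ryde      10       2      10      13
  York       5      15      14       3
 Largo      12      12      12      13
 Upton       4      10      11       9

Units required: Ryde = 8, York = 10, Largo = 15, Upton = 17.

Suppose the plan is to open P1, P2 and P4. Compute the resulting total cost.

Total cost: 377

Each user region is assigned to its cheapest site among the open ones.
{P1, P2, P4}: Ryde→P2 2·8=16, York→P4 3·10=30, Largo→P1 12·15=180, Upton→P1 4·17=68. Service 294; fixed 83; total 377.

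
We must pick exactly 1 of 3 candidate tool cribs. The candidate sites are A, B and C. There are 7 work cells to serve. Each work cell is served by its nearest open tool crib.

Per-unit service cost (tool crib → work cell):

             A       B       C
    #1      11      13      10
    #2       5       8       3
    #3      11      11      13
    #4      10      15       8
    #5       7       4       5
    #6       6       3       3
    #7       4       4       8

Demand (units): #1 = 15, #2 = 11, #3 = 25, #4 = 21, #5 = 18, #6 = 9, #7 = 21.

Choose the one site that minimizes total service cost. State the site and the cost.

Choose C only; total service cost 961.

With exactly 1 open, each work cell uses its cheapest among the chosen.
{C}: #1→C 10·15=150, #2→C 3·11=33, #3→C 13·25=325, #4→C 8·21=168, #5→C 5·18=90, #6→C 3·9=27, #7→C 8·21=168. Service cost 961.
{A}: service cost 969
{B}: service cost 1056
Among all 3 size-1 choices, {C} is lowest.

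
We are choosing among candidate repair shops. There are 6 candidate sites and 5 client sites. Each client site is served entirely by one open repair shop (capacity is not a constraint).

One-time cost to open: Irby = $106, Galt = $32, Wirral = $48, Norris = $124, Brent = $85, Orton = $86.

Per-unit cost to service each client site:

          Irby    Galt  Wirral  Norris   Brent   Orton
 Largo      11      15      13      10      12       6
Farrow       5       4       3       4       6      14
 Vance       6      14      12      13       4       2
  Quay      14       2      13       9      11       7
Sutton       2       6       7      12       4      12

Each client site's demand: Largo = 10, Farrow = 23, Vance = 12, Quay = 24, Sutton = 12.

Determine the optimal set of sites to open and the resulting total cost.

For any fixed open set, each client site goes to its cheapest open site; total = fixed + service.
{Galt, Orton}: Largo→Orton 6·10=60, Farrow→Galt 4·23=92, Vance→Orton 2·12=24, Quay→Galt 2·24=48, Sutton→Galt 6·12=72. Service 296; fixed 118; total 414.
{Galt, Wirral, Orton}: service 273 + fixed 166 = 439
{Irby, Galt, Orton}: service 248 + fixed 224 = 472
{Irby, Galt, Wirral, Norris, Brent, Orton}: service 225 + fixed 481 = 706
No other subset beats 414.

Open Galt and Orton; minimum total cost 414.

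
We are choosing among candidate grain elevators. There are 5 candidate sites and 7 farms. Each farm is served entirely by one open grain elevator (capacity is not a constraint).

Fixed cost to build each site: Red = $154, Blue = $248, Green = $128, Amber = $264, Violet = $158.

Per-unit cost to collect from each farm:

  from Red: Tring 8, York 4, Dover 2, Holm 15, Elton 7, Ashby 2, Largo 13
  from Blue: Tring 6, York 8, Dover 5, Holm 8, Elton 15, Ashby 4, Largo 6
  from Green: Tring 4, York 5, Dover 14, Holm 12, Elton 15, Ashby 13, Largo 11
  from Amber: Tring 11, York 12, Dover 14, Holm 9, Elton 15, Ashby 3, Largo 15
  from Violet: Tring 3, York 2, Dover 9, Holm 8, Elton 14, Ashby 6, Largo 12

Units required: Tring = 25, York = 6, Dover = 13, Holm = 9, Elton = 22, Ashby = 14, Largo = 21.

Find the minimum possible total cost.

For any fixed open set, each farm goes to its cheapest open site; total = fixed + service.
{Red, Violet}: Tring→Violet 3·25=75, York→Violet 2·6=12, Dover→Red 2·13=26, Holm→Violet 8·9=72, Elton→Red 7·22=154, Ashby→Red 2·14=28, Largo→Violet 12·21=252. Service 619; fixed 312; total 931.
{Red, Green}: service 671 + fixed 282 = 953
{Red, Blue}: service 580 + fixed 402 = 982
{Red, Blue, Green, Amber, Violet}: service 493 + fixed 952 = 1445
No other subset beats 931.

Minimum total cost: 931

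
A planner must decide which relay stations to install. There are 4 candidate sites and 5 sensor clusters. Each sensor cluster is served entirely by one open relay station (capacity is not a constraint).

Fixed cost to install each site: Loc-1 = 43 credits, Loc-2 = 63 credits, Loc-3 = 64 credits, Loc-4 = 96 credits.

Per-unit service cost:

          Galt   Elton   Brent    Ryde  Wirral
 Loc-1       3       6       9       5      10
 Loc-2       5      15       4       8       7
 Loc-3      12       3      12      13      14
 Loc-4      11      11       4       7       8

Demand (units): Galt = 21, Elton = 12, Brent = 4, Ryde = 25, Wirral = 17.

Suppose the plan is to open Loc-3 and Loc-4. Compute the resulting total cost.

Each sensor cluster is assigned to its cheapest site among the open ones.
{Loc-3, Loc-4}: Galt→Loc-4 11·21=231, Elton→Loc-3 3·12=36, Brent→Loc-4 4·4=16, Ryde→Loc-4 7·25=175, Wirral→Loc-4 8·17=136. Service 594; fixed 160; total 754.

Total cost: 754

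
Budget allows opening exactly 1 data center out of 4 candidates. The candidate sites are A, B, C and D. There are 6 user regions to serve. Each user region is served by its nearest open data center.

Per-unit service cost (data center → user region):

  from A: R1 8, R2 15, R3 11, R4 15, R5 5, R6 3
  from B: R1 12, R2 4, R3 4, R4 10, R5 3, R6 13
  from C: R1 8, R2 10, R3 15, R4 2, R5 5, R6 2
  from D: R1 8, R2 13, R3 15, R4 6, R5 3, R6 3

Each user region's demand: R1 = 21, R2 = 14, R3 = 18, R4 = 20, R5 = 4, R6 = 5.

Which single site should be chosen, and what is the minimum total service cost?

With exactly 1 open, each user region uses its cheapest among the chosen.
{C}: R1→C 8·21=168, R2→C 10·14=140, R3→C 15·18=270, R4→C 2·20=40, R5→C 5·4=20, R6→C 2·5=10. Service cost 648.
{B}: service cost 657
{D}: service cost 767
Among all 4 size-1 choices, {C} is lowest.

Choose C only; total service cost 648.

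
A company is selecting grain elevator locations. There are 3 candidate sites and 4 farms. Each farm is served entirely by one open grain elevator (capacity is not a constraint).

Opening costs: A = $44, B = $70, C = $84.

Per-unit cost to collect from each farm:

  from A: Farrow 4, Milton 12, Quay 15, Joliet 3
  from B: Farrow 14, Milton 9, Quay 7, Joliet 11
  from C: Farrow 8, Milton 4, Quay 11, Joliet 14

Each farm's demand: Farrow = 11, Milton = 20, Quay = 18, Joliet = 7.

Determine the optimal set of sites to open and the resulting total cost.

Open A, B and C; minimum total cost 469.

For any fixed open set, each farm goes to its cheapest open site; total = fixed + service.
{A, B, C}: Farrow→A 4·11=44, Milton→C 4·20=80, Quay→B 7·18=126, Joliet→A 3·7=21. Service 271; fixed 198; total 469.
{A, C}: service 343 + fixed 128 = 471
{A, B}: Farrow→A 4·11=44, Milton→B 9·20=180, Quay→B 7·18=126, Joliet→A 3·7=21. Service 371; fixed 114; total 485.
{A}: service 575 + fixed 44 = 619
No other subset beats 469.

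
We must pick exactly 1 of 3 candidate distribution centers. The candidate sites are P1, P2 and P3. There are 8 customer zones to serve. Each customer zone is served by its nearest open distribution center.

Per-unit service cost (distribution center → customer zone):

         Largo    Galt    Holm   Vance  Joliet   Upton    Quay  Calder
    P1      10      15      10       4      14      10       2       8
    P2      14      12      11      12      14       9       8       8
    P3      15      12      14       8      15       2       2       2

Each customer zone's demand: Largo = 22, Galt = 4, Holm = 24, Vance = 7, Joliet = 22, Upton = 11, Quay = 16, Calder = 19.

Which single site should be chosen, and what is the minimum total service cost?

Choose P1 only; total service cost 1150.

With exactly 1 open, each customer zone uses its cheapest among the chosen.
{P1}: Largo→P1 10·22=220, Galt→P1 15·4=60, Holm→P1 10·24=240, Vance→P1 4·7=28, Joliet→P1 14·22=308, Upton→P1 10·11=110, Quay→P1 2·16=32, Calder→P1 8·19=152. Service cost 1150.
{P3}: service cost 1192
{P2}: service cost 1391
Among all 3 size-1 choices, {P1} is lowest.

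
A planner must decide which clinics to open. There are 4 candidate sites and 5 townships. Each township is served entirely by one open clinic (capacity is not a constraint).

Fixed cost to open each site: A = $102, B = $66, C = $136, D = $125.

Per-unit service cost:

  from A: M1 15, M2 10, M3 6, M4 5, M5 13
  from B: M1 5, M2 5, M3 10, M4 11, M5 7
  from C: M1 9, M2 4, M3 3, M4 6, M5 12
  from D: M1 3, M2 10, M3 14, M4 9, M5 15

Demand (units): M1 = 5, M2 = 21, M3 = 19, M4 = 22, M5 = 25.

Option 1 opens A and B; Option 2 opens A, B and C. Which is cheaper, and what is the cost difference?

Option 1: {A, B}: M1→B 5·5=25, M2→B 5·21=105, M3→A 6·19=114, M4→A 5·22=110, M5→B 7·25=175. Service 529; fixed 168; total 697.
Option 2: {A, B, C}: M1→B 5·5=25, M2→C 4·21=84, M3→C 3·19=57, M4→A 5·22=110, M5→B 7·25=175. Service 451; fixed 304; total 755.
Difference: |697 − 755| = 58.

Option 1 is cheaper by 58.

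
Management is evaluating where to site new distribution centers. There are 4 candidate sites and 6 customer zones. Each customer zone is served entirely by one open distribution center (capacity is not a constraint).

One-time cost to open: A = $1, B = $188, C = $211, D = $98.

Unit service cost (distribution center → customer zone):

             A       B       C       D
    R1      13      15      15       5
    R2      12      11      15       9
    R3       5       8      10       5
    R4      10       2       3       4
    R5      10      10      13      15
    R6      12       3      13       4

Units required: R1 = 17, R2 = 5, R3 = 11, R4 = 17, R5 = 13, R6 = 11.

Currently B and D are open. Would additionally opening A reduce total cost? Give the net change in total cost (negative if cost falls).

Current service cost with {B, D}: 382.
Adding A: each customer zone re-picks its cheapest; new service cost 382, saving 0.
Extra fixed cost: 1. Net change = 1 − 0 = 1.
(Totals: 668 → 669.)

No — net change +1 (cost rises by 1).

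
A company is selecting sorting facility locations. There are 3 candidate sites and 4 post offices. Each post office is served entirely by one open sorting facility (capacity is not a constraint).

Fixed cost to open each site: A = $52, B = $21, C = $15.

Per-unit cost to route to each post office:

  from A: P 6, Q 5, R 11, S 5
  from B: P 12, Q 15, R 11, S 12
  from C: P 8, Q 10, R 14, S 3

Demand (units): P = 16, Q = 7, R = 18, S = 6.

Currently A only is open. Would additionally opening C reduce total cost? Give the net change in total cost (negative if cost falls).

Current service cost with {A}: 359.
Adding C: each post office re-picks its cheapest; new service cost 347, saving 12.
Extra fixed cost: 15. Net change = 15 − 12 = 3.
(Totals: 411 → 414.)

No — net change +3 (cost rises by 3).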